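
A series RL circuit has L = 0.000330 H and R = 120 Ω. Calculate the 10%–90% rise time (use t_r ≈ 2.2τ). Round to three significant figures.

t_r ≈ 0.00000605 s

τ = L/R = 0.000330/120 = 0.00000275 s.
t_r ≈ 2.2τ = 0.00000605 s.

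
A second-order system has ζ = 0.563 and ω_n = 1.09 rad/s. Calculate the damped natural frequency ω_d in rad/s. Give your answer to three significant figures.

ω_d = ω_n√(1−ζ²) = 1.09·√0.683 = 0.901 rad/s.

ω_d ≈ 0.901 rad/s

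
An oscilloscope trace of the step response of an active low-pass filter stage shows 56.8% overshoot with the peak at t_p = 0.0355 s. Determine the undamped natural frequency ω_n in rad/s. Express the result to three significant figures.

ω_n ≈ 89.9 rad/s

ζ from %OS: ζ = |ln 0.568|/√(π²+ln²0.568) = 0.177.
t_p = π/ω_d ⇒ ω_d = 88.5 rad/s; then ω_n = ω_d/√(1−ζ²) = 89.9 rad/s.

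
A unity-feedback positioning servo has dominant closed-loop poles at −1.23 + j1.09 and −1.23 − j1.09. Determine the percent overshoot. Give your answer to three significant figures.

The poles are at −σ ± jω_d with σ = 1.23 and ω_d = 1.09, so ω_n = √(σ²+ω_d²) = 1.64 rad/s and ζ = σ/ω_n = 0.748.
Overshoot: exp(−π·0.748/√(1−0.748²)) = 0.0289, i.e. 2.89%.

%OS ≈ 2.89%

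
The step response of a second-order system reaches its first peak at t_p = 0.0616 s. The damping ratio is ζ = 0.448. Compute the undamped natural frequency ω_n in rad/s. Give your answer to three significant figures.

Peak time t_p = π/ω_d, so ω_d = π/t_p = π/0.0616 = 51.0 rad/s.
ω_n = ω_d/√(1−ζ²) = 51.0/√0.799 = 57.0 rad/s.

ω_n ≈ 57.0 rad/s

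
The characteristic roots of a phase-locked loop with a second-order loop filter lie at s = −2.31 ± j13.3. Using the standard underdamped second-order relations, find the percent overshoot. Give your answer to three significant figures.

%OS ≈ 57.9%

|pole| = ω_n = √(2.31² + 13.3²) = 13.5 rad/s; ζ = cos θ = σ/ω_n = 0.171.
Overshoot: exp(−π·0.171/√(1−0.171²)) = 0.579, i.e. 57.9%.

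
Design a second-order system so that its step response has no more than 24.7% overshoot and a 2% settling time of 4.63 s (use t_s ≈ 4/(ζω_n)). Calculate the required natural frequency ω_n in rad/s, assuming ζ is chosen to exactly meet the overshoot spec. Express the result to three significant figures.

From %OS = 100·exp(−πζ/√(1−ζ²)), invert to get ζ = −ln(OS)/√(π² + ln²(OS)) with OS = 0.247.
−ln 0.247 = 1.398, so ζ = 1.398/√(π² + 1.955) = 0.407.
From t_s ≈ 4/(ζω_n): ω_n = 4/(ζ·t_s) = 4/(0.407·4.63) = 2.12 rad/s.

ω_n ≈ 2.12 rad/s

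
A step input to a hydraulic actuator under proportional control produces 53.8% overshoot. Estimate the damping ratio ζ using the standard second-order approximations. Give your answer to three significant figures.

From %OS = 100·exp(−πζ/√(1−ζ²)), invert to get ζ = −ln(OS)/√(π² + ln²(OS)) with OS = 0.538.
−ln 0.538 = 0.6199, so ζ = 0.6199/√(π² + 0.3843) = 0.194.

ζ ≈ 0.194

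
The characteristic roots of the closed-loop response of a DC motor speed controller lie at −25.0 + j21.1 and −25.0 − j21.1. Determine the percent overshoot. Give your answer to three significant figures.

%OS ≈ 2.42%

With σ = 25.0, ω_d = 21.1: ω_n = √(σ²+ω_d²) = 32.7 rad/s, ζ = σ/ω_n = 0.764.
%OS = 100·exp(−πζ/√(1−ζ²)) = 2.42%.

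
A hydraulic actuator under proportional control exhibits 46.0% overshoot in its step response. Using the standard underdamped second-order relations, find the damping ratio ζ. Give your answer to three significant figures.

ζ ≈ 0.240

ζ = −ln(OS)/√(π² + (ln OS)²). With OS = 0.460, ln OS = −0.7765 and ζ = 0.7765/3.236 = 0.240.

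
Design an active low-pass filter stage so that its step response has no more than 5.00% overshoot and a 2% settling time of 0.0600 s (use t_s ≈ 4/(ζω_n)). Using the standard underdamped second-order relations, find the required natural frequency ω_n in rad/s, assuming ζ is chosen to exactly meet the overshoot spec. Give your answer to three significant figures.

ω_n ≈ 96.6 rad/s

ζ = −ln(OS)/√(π² + (ln OS)²). With OS = 0.0500, ln OS = −2.996 and ζ = 2.996/4.341 = 0.690.
Then ω_n = 4/(ζ t_s) = 4/(0.690 × 0.0600) = 96.6 rad/s.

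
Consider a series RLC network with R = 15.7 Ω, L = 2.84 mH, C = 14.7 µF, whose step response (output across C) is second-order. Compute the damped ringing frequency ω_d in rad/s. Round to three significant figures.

For a series RLC circuit (capacitor voltage as output), ω_n = 1/√(LC) = 1/√(2.84 mH · 14.7 µF) = 4890 rad/s.
ζ = (R/2)·√(C/L) = (15.7/2)·√(14.7 µF/2.84 mH) = 0.565.
ω_d = ω_n√(1−ζ²) = 4040 rad/s.

ω_d ≈ 4040 rad/s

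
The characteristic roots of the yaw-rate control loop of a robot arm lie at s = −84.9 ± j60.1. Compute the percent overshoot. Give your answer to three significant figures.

|pole| = ω_n = √(84.9² + 60.1²) = 104 rad/s; ζ = cos θ = σ/ω_n = 0.816.
Overshoot: exp(−π·0.816/√(1−0.816²)) = 0.0118, i.e. 1.18%.

%OS ≈ 1.18%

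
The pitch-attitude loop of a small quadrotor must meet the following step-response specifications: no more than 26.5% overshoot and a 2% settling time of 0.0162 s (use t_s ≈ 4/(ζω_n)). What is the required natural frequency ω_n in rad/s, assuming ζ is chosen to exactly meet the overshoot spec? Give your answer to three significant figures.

ω_n ≈ 634 rad/s

Inverting the overshoot relation: ζ = |ln 0.265|/√(π² + ln²0.265) = 0.389.
From t_s ≈ 4/(ζω_n): ω_n = 4/(ζ·t_s) = 4/(0.389·0.0162) = 634 rad/s.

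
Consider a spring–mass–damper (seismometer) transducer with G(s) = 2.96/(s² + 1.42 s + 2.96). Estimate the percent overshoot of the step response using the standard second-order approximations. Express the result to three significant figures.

Matching coefficients with s² + 2ζω_n s + ω_n² gives ω_n² = 2.96 ⇒ ω_n = 1.72 rad/s, and ζ = 1.42/(2ω_n) = 0.413.
%OS = 100·exp(−πζ/√(1−ζ²)) = 24.1%.

%OS ≈ 24.1%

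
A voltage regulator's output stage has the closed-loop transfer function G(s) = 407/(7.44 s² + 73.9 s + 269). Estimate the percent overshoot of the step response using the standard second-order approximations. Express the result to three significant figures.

%OS ≈ 1.00%

Dividing through by 7.44: denominator becomes s² + 9.933 s + 36.16.
So ω_n = √36.16 = 6.01 rad/s and ζ = 9.933/(2·6.01) = 0.826.
%OS = 100 e^{−πζ/√(1−ζ²)} with ζ = 0.826 gives 1.00%.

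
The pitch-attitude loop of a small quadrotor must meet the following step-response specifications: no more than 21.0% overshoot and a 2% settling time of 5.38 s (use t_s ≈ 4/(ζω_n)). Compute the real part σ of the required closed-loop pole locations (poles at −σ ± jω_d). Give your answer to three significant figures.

The settling-time spec alone fixes σ = ζω_n = 4/t_s = 4/5.38 = 0.743.
(Overshoot then fixes ζ = 0.445 and hence ω_d = σ·√(1−ζ²)/ζ = 1.50 rad/s.)

σ ≈ 0.743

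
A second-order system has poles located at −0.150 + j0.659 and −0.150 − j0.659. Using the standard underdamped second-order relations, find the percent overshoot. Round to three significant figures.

%OS ≈ 48.9%

The poles are at −σ ± jω_d with σ = 0.150 and ω_d = 0.659, so ω_n = √(σ²+ω_d²) = 0.676 rad/s and ζ = σ/ω_n = 0.222.
%OS = 100 e^{−πζ/√(1−ζ²)} with ζ = 0.222 gives 48.9%.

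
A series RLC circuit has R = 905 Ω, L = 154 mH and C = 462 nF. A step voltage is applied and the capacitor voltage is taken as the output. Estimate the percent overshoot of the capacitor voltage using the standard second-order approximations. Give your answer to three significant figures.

%OS ≈ 1.90%

For a series RLC circuit (capacitor voltage as output), ω_n = 1/√(LC) = 1/√(154 mH · 462 nF) = 3750 rad/s.
ζ = (R/2)·√(C/L) = (905/2)·√(462 nF/154 mH) = 0.784.
%OS = 100·exp(−πζ/√(1−ζ²)) = 1.90%.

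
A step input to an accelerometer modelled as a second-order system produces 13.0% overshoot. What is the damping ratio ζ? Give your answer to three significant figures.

ζ ≈ 0.545

Inverting the overshoot relation: ζ = |ln 0.130|/√(π² + ln²0.130) = 0.545.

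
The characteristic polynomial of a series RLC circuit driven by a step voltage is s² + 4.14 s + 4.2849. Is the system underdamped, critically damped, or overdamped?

critically damped

a² − 4b = 4.14² − 4·4.2849 = 0 (repeated real root); the system is critically damped.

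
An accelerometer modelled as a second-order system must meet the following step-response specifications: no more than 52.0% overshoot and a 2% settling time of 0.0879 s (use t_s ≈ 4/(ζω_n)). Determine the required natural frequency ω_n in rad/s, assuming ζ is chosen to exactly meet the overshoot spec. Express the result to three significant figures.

From %OS = 100·exp(−πζ/√(1−ζ²)), invert to get ζ = −ln(OS)/√(π² + ln²(OS)) with OS = 0.520.
−ln 0.520 = 0.6539, so ζ = 0.6539/√(π² + 0.4276) = 0.204.
Then ω_n = 4/(ζ t_s) = 4/(0.204 × 0.0879) = 223 rad/s.

ω_n ≈ 223 rad/s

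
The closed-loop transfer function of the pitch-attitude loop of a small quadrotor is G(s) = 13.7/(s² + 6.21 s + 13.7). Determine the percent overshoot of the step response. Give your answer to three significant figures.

ω_n = √13.7 = 3.70 rad/s; ζ = 6.21/(2·3.70) = 0.839.
%OS = 100·exp(−πζ/√(1−ζ²)) = 0.789%.

%OS ≈ 0.789%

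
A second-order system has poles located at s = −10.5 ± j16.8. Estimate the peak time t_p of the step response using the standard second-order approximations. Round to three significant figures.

t_p ≈ 0.187 s

t_p = π/ω_d with ω_d = 16.8 (the imaginary part), so t_p = 0.187 s.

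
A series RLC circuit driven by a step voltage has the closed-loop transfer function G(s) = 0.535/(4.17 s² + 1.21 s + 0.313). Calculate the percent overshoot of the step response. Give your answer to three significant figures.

Dividing through by 4.17: denominator becomes s² + 0.2902 s + 0.07506.
So ω_n = √0.07506 = 0.274 rad/s and ζ = 0.2902/(2·0.274) = 0.530.
Overshoot: exp(−π·0.530/√(1−0.530²)) = 0.141, i.e. 14.1%.

%OS ≈ 14.1%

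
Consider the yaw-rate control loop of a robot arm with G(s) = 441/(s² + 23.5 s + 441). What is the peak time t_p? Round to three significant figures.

t_p ≈ 0.180 s

ω_n = √441 = 21.0 rad/s; ζ = 23.5/(2·21.0) = 0.560.
The damped frequency ω_d = ω_n√(1−ζ²) = 17.4 rad/s. Then t_p = π/ω_d = 0.180 s.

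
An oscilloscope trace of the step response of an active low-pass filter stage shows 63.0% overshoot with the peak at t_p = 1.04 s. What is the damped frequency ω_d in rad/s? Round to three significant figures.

ω_d ≈ 3.02 rad/s

t_p = π/ω_d, so ω_d = π/1.04 = 3.02 rad/s.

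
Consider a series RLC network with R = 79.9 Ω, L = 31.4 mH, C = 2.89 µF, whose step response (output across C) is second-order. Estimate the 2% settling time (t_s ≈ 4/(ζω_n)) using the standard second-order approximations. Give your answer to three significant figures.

For a series RLC circuit (capacitor voltage as output), ω_n = 1/√(LC) = 1/√(31.4 mH · 2.89 µF) = 3320 rad/s.
ζ = (R/2)·√(C/L) = (79.9/2)·√(2.89 µF/31.4 mH) = 0.383.
t_s ≈ 4/(ζω_n) = 0.00314 s.

t_s ≈ 0.00314 s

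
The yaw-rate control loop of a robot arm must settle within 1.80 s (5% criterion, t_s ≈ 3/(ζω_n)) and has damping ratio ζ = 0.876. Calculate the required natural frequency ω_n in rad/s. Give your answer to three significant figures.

Rearranging t_s ≈ 3/(ζω_n) gives ω_n = 3/(ζ·t_s) = 3/(0.876 × 1.80) = 1.90 rad/s.

ω_n ≈ 1.90 rad/s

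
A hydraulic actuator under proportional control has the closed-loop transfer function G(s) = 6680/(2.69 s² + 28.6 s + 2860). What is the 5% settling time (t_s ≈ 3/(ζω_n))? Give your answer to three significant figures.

Dividing through by 2.69: denominator becomes s² + 10.63 s + 1063.
So ω_n = √1063 = 32.6 rad/s and ζ = 10.63/(2·32.6) = 0.163.
t_s ≈ 3/(ζω_n) = 0.564 s.

t_s ≈ 0.564 s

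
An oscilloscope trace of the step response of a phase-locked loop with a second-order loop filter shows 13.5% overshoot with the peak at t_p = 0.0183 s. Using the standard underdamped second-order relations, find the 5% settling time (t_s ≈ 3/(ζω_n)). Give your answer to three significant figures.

t_s ≈ 0.0274 s

ζ from %OS: ζ = |ln 0.135|/√(π²+ln²0.135) = 0.538.
From t_p = π/ω_d, ω_d = π/0.0183 = 172 rad/s, so ω_n = ω_d/√(1−ζ²) = 204 rad/s.
t_s ≈ 3/(ζω_n) = 3/(0.538·204) = 0.0274 s.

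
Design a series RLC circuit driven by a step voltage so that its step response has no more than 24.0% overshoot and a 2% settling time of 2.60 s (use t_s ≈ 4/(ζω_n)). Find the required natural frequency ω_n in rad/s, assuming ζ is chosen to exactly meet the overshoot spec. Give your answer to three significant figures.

ω_n ≈ 3.72 rad/s

Inverting the overshoot relation: ζ = |ln 0.240|/√(π² + ln²0.240) = 0.414.
From t_s ≈ 4/(ζω_n): ω_n = 4/(ζ·t_s) = 4/(0.414·2.60) = 3.72 rad/s.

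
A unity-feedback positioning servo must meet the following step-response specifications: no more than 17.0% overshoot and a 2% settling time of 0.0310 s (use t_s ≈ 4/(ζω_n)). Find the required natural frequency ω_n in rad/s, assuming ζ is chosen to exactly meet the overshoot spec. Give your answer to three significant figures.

ω_n ≈ 263 rad/s

ζ = −ln(OS)/√(π² + (ln OS)²). With OS = 0.170, ln OS = −1.772 and ζ = 1.772/3.607 = 0.491.
From t_s ≈ 4/(ζω_n): ω_n = 4/(ζ·t_s) = 4/(0.491·0.0310) = 263 rad/s.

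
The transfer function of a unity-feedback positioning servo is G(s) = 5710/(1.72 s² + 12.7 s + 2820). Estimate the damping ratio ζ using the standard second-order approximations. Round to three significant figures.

Dividing through by 1.72: denominator becomes s² + 7.384 s + 1640.
So ω_n = √1640 = 40.5 rad/s and ζ = 7.384/(2·40.5) = 0.0912.

ζ ≈ 0.0912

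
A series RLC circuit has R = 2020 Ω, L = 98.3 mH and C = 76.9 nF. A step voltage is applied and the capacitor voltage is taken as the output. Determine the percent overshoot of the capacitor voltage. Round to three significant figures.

%OS ≈ 0.194%

For a series RLC circuit (capacitor voltage as output), ω_n = 1/√(LC) = 1/√(98.3 mH · 76.9 nF) = 11500 rad/s.
ζ = (R/2)·√(C/L) = (2020/2)·√(76.9 nF/98.3 mH) = 0.893.
%OS = 100·exp(−πζ/√(1−ζ²)) = 0.194%.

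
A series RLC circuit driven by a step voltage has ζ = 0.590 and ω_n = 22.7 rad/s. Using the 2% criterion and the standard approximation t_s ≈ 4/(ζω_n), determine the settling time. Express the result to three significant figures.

t_s ≈ 4/(ζω_n) = 4/(0.590 × 22.7) = 0.299 s.

t_s ≈ 0.299 s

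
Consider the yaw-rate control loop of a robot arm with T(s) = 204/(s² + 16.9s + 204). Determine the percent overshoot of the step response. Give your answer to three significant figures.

%OS ≈ 9.97%

ω_n = √204 = 14.3 rad/s; ζ = 16.9/(2·14.3) = 0.592.
%OS = 100·exp(−πζ/√(1−ζ²)) = 9.97%.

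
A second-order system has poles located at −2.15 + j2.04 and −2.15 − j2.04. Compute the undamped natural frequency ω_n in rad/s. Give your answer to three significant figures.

|pole| = ω_n = √(2.15² + 2.04²) = 2.96 rad/s; ζ = cos θ = σ/ω_n = 0.725.

ω_n ≈ 2.96 rad/s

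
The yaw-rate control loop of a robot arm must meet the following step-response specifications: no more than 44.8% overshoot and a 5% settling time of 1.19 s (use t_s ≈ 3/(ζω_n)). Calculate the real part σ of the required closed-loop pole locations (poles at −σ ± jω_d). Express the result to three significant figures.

The settling-time spec alone fixes σ = ζω_n = 3/t_s = 3/1.19 = 2.52.
(Overshoot then fixes ζ = 0.248 and hence ω_d = σ·√(1−ζ²)/ζ = 9.86 rad/s.)

σ ≈ 2.52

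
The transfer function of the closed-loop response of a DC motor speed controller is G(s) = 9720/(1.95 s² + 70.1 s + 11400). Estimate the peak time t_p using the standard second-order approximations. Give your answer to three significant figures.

Dividing through by 1.95: denominator becomes s² + 35.95 s + 5846.
So ω_n = √5846 = 76.5 rad/s and ζ = 35.95/(2·76.5) = 0.235.
The damped frequency ω_d = ω_n√(1−ζ²) = 74.3 rad/s. t_p = π/ω_d = 0.0423 s.

t_p ≈ 0.0423 s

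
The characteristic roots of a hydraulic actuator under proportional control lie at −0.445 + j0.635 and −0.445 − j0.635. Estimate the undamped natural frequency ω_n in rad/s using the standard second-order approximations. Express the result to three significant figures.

ω_n ≈ 0.775 rad/s

The poles are at −σ ± jω_d with σ = 0.445 and ω_d = 0.635, so ω_n = √(σ²+ω_d²) = 0.775 rad/s and ζ = σ/ω_n = 0.574.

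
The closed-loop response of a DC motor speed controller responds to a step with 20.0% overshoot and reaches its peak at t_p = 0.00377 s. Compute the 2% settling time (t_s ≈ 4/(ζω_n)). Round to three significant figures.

t_s ≈ 0.00937 s

The overshoot fixes ζ = −ln(OS)/√(π²+ln²(OS)) = 0.456.
From t_p = π/ω_d, ω_d = π/0.00377 = 833 rad/s, so ω_n = ω_d/√(1−ζ²) = 936 rad/s.
t_s ≈ 4/(ζω_n) = 4/(0.456·936) = 0.00937 s.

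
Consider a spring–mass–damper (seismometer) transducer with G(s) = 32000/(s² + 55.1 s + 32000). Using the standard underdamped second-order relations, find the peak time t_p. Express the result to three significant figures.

t_p ≈ 0.0178 s

ω_n = √32000 = 179 rad/s; ζ = 55.1/(2·179) = 0.154.
The damped frequency ω_d = ω_n√(1−ζ²) = 177 rad/s. Then t_p = π/ω_d = 0.0178 s.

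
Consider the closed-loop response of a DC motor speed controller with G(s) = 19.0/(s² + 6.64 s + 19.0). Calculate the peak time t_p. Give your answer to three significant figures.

t_p ≈ 1.11 s

ω_n = √19.0 = 4.36 rad/s; ζ = 6.64/(2·4.36) = 0.762.
The damped frequency ω_d = ω_n√(1−ζ²) = 2.82 rad/s. Then t_p = π/ω_d = 1.11 s.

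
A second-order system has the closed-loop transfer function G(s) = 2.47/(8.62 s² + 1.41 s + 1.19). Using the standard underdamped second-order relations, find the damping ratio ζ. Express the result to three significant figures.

Dividing through by 8.62: denominator becomes s² + 0.1636 s + 0.1381.
So ω_n = √0.1381 = 0.372 rad/s and ζ = 0.1636/(2·0.372) = 0.220.

ζ ≈ 0.220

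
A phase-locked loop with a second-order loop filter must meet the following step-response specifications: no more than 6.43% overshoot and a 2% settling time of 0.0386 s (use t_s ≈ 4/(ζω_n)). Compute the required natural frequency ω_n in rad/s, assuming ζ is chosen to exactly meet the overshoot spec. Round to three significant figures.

ω_n ≈ 158 rad/s

ζ = −ln(OS)/√(π² + (ln OS)²). With OS = 0.0643, ln OS = −2.744 and ζ = 2.744/4.171 = 0.658.
From t_s ≈ 4/(ζω_n): ω_n = 4/(ζ·t_s) = 4/(0.658·0.0386) = 158 rad/s.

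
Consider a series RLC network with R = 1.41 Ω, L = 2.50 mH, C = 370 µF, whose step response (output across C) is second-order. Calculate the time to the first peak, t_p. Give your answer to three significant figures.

t_p ≈ 0.00314 s

For a series RLC circuit (capacitor voltage as output), ω_n = 1/√(LC) = 1/√(2.50 mH · 370 µF) = 1040 rad/s.
ζ = (R/2)·√(C/L) = (1.41/2)·√(370 µF/2.50 mH) = 0.271.
The damped frequency ω_d = ω_n√(1−ζ²) = 1000 rad/s. t_p = π/ω_d = 0.00314 s.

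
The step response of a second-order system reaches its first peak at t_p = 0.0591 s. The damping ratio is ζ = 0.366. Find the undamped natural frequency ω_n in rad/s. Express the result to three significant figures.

Peak time t_p = π/ω_d, so ω_d = π/t_p = π/0.0591 = 53.2 rad/s.
ω_n = ω_d/√(1−ζ²) = 53.2/√0.866 = 57.1 rad/s.

ω_n ≈ 57.1 rad/s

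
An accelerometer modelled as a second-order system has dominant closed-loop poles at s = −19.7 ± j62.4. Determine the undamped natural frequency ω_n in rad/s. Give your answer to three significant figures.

The poles are at −σ ± jω_d with σ = 19.7 and ω_d = 62.4, so ω_n = √(σ²+ω_d²) = 65.4 rad/s and ζ = σ/ω_n = 0.301.

ω_n ≈ 65.4 rad/s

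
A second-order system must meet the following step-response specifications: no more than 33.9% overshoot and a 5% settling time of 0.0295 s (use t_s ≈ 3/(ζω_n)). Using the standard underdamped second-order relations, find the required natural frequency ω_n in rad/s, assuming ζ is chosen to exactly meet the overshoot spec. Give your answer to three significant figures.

ω_n ≈ 312 rad/s

ζ = −ln(OS)/√(π² + (ln OS)²). With OS = 0.339, ln OS = −1.082 and ζ = 1.082/3.323 = 0.326.
From t_s ≈ 3/(ζω_n): ω_n = 3/(ζ·t_s) = 3/(0.326·0.0295) = 312 rad/s.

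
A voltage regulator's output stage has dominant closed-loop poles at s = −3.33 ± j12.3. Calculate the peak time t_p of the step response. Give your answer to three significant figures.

t_p ≈ 0.255 s

t_p = π/ω_d with ω_d = 12.3 (the imaginary part), so t_p = 0.255 s.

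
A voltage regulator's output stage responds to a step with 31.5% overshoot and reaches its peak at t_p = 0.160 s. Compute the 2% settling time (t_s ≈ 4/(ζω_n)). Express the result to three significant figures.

t_s ≈ 0.554 s

From the overshoot, ζ = −ln(OS)/√(π²+ln²(OS)) = 0.345.
From t_p = π/ω_d, ω_d = π/0.160 = 19.6 rad/s, so ω_n = ω_d/√(1−ζ²) = 20.9 rad/s.
t_s ≈ 4/(ζω_n) = 4/(0.345·20.9) = 0.554 s.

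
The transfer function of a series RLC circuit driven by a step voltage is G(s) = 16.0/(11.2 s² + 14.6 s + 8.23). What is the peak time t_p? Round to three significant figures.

Dividing through by 11.2: denominator becomes s² + 1.304 s + 0.7348.
So ω_n = √0.7348 = 0.857 rad/s and ζ = 1.304/(2·0.857) = 0.760.
ω_d = ω_n√(1−ζ²) = 0.557 rad/s. t_p = π/ω_d = 5.64 s.

t_p ≈ 5.64 s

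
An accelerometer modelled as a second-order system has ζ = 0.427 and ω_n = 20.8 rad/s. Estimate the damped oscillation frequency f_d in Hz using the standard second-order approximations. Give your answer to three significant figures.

ω_d = ω_n√(1−ζ²) = 20.8·√0.818 = 18.8 rad/s.
f_d = ω_d/(2π) = 2.99 Hz.

f_d ≈ 2.99 Hz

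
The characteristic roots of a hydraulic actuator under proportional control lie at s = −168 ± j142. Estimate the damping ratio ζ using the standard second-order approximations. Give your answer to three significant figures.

The poles are at −σ ± jω_d with σ = 168 and ω_d = 142, so ω_n = √(σ²+ω_d²) = 220 rad/s and ζ = σ/ω_n = 0.764.

ζ ≈ 0.764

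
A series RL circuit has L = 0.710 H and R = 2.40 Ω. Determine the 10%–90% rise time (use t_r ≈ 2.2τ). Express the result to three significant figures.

t_r ≈ 0.651 s

τ = L/R = 0.710/2.40 = 0.296 s.
t_r ≈ 2.2τ = 0.651 s.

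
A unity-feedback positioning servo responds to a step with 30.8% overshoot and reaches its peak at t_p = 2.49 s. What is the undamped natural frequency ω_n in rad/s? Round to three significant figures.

From the overshoot, ζ = −ln(OS)/√(π²+ln²(OS)) = 0.351.
t_p = π/ω_d ⇒ ω_d = 1.26 rad/s; then ω_n = ω_d/√(1−ζ²) = 1.35 rad/s.

ω_n ≈ 1.35 rad/s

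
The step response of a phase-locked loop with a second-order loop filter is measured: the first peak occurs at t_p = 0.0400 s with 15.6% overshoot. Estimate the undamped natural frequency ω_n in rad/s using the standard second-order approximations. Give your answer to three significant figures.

ω_n ≈ 91.2 rad/s

The overshoot fixes ζ = −ln(OS)/√(π²+ln²(OS)) = 0.509.
From t_p = π/ω_d, ω_d = π/0.0400 = 78.5 rad/s, so ω_n = ω_d/√(1−ζ²) = 91.2 rad/s.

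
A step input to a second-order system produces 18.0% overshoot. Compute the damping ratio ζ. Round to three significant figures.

From %OS = 100·exp(−πζ/√(1−ζ²)), invert to get ζ = −ln(OS)/√(π² + ln²(OS)) with OS = 0.180.
−ln 0.180 = 1.715, so ζ = 1.715/√(π² + 2.941) = 0.479.

ζ ≈ 0.479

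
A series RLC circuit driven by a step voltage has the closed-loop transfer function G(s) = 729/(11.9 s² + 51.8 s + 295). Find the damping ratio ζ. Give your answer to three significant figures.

ζ ≈ 0.437

Dividing through by 11.9: denominator becomes s² + 4.353 s + 24.79.
So ω_n = √24.79 = 4.98 rad/s and ζ = 4.353/(2·4.98) = 0.437.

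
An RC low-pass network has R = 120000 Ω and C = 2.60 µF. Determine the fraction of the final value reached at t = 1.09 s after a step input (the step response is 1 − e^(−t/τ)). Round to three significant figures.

y/y_∞ ≈ 0.970

τ = RC = 120000 × 2.60 µF = 0.312 s.
y(t)/y_∞ = 1 − e^(−t/τ) = 1 − e^(−1.09/0.312) = 1 − e^(−3.49) = 0.970.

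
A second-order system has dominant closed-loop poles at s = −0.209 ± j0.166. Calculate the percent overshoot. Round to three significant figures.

%OS ≈ 1.92%

The poles are at −σ ± jω_d with σ = 0.209 and ω_d = 0.166, so ω_n = √(σ²+ω_d²) = 0.267 rad/s and ζ = σ/ω_n = 0.783.
Overshoot: exp(−π·0.783/√(1−0.783²)) = 0.0192, i.e. 1.92%.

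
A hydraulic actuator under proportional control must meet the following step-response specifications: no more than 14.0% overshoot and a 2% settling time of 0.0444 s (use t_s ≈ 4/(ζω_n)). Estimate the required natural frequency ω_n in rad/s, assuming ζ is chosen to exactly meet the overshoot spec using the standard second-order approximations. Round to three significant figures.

Inverting the overshoot relation: ζ = |ln 0.140|/√(π² + ln²0.140) = 0.531.
From t_s ≈ 4/(ζω_n): ω_n = 4/(ζ·t_s) = 4/(0.531·0.0444) = 170 rad/s.

ω_n ≈ 170 rad/s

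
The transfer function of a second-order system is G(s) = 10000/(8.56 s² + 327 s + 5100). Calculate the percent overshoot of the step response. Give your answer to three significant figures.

Dividing through by 8.56: denominator becomes s² + 38.20 s + 595.8.
So ω_n = √595.8 = 24.4 rad/s and ζ = 38.20/(2·24.4) = 0.783.
%OS = 100·exp(−πζ/√(1−ζ²)) = 1.93%.

%OS ≈ 1.93%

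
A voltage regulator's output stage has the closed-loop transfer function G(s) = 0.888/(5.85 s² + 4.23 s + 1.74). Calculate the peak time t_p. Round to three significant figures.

t_p ≈ 7.69 s

Dividing through by 5.85: denominator becomes s² + 0.7231 s + 0.2974.
So ω_n = √0.2974 = 0.545 rad/s and ζ = 0.7231/(2·0.545) = 0.663.
ω_d = ω_n√(1−ζ²) = 0.408 rad/s. t_p = π/ω_d = 7.69 s.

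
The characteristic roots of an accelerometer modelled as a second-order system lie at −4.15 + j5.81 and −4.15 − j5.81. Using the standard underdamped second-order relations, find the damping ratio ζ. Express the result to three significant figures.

The poles are at −σ ± jω_d with σ = 4.15 and ω_d = 5.81, so ω_n = √(σ²+ω_d²) = 7.14 rad/s and ζ = σ/ω_n = 0.581.

ζ ≈ 0.581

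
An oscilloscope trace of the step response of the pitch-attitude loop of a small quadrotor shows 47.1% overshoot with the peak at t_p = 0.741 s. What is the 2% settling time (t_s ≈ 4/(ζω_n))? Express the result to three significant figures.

t_s ≈ 3.94 s

The overshoot fixes ζ = −ln(OS)/√(π²+ln²(OS)) = 0.233.
t_p = π/ω_d ⇒ ω_d = 4.24 rad/s; then ω_n = ω_d/√(1−ζ²) = 4.36 rad/s.
t_s ≈ 4/(ζω_n) = 4/(0.233·4.36) = 3.94 s.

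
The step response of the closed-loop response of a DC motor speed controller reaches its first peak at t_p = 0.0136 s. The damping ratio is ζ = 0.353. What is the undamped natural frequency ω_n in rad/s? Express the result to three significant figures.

ω_n ≈ 247 rad/s

Peak time t_p = π/ω_d, so ω_d = π/t_p = π/0.0136 = 231 rad/s.
ω_n = ω_d/√(1−ζ²) = 231/√0.875 = 247 rad/s.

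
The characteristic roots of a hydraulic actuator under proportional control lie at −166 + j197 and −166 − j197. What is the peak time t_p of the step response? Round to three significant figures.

t_p = π/ω_d with ω_d = 197 (the imaginary part), so t_p = 0.0159 s.

t_p ≈ 0.0159 s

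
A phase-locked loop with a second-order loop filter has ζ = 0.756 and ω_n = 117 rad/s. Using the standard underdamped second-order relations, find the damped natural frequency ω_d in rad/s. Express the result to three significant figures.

ω_d = ω_n√(1−ζ²) = 117·√0.428 = 76.6 rad/s.

ω_d ≈ 76.6 rad/s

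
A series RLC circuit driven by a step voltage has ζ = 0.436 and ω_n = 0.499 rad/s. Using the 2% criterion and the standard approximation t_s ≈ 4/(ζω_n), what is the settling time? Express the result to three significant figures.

t_s ≈ 4/(ζω_n) = 4/(0.436 × 0.499) = 18.4 s.

t_s ≈ 18.4 s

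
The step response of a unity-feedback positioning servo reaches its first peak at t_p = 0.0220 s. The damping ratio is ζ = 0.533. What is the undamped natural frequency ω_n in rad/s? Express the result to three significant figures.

ω_n ≈ 169 rad/s

Peak time t_p = π/ω_d, so ω_d = π/t_p = π/0.0220 = 143 rad/s.
ω_n = ω_d/√(1−ζ²) = 143/√0.716 = 169 rad/s.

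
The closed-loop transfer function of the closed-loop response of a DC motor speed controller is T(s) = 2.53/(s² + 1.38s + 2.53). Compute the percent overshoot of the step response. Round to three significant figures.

%OS ≈ 22.0%

ω_n = √2.53 = 1.59 rad/s; ζ = 1.38/(2·1.59) = 0.434.
%OS = 100 e^{−πζ/√(1−ζ²)} with ζ = 0.434 gives 22.0%.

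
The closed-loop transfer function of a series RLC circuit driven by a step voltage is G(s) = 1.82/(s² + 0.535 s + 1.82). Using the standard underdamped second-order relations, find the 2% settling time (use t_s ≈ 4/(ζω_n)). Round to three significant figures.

t_s ≈ 15.0 s

Matching coefficients with s² + 2ζω_n s + ω_n² gives ω_n² = 1.82 ⇒ ω_n = 1.35 rad/s, and ζ = 0.535/(2ω_n) = 0.198.
t_s ≈ 4/(ζω_n) = 4/(0.198·1.35) = 15.0 s.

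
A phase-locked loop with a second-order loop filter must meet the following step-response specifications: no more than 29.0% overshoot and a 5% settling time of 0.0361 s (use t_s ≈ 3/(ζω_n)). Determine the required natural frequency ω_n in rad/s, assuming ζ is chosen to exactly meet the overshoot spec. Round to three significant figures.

Inverting the overshoot relation: ζ = |ln 0.290|/√(π² + ln²0.290) = 0.367.
Then ω_n = 3/(ζ t_s) = 3/(0.367 × 0.0361) = 227 rad/s.

ω_n ≈ 227 rad/s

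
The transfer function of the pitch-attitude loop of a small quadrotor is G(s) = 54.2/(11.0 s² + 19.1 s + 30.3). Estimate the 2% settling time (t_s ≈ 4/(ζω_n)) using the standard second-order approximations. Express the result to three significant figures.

Dividing through by 11.0: denominator becomes s² + 1.736 s + 2.755.
So ω_n = √2.755 = 1.66 rad/s and ζ = 1.736/(2·1.66) = 0.523.
t_s ≈ 4/(ζω_n) = 4.61 s.

t_s ≈ 4.61 s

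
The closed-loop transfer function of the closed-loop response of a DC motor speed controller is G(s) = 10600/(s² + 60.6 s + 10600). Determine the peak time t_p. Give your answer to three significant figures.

Comparing the denominator to s² + 2ζω_n s + ω_n²: ω_n = √10600 = 103 rad/s, and 2ζω_n = 60.6 so ζ = 60.6/(2·103) = 0.294.
The damped frequency ω_d = ω_n√(1−ζ²) = 98.4 rad/s. Then t_p = π/ω_d = 0.0319 s.

t_p ≈ 0.0319 s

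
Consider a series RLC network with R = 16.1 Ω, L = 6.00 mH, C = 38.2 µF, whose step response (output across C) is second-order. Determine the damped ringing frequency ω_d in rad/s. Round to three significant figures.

For a series RLC circuit (capacitor voltage as output), ω_n = 1/√(LC) = 1/√(6.00 mH · 38.2 µF) = 2090 rad/s.
ζ = (R/2)·√(C/L) = (16.1/2)·√(38.2 µF/6.00 mH) = 0.642.
ω_d = ω_n√(1−ζ²) = 1600 rad/s.

ω_d ≈ 1600 rad/s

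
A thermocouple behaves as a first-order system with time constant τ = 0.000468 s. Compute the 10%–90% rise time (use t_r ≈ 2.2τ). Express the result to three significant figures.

t_r ≈ 0.00103 s

t_r ≈ 2.2τ = 0.00103 s.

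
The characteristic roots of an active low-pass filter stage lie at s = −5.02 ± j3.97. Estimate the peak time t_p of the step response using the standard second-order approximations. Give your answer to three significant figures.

t_p = π/ω_d with ω_d = 3.97 (the imaginary part), so t_p = 0.791 s.

t_p ≈ 0.791 s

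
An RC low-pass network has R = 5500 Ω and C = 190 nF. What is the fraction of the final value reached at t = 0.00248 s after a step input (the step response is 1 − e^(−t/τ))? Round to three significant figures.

y/y_∞ ≈ 0.907

τ = RC = 5500 × 190 nF = 0.00105 s.
y(t)/y_∞ = 1 − e^(−t/τ) = 1 − e^(−0.00248/0.00105) = 1 − e^(−2.37) = 0.907.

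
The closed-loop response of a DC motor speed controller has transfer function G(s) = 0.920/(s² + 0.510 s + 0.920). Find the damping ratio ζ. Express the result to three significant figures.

Comparing the denominator to s² + 2ζω_n s + ω_n²: ω_n = √0.920 = 0.959 rad/s, and 2ζω_n = 0.510 so ζ = 0.510/(2·0.959) = 0.266.

ζ ≈ 0.266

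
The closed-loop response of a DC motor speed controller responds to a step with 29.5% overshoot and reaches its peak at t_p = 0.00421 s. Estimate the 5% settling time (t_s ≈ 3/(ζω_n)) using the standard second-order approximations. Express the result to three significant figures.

t_s ≈ 0.0103 s

ζ from %OS: ζ = |ln 0.295|/√(π²+ln²0.295) = 0.362.
t_p = π/ω_d ⇒ ω_d = 746 rad/s; then ω_n = ω_d/√(1−ζ²) = 801 rad/s.
t_s ≈ 3/(ζω_n) = 3/(0.362·801) = 0.0103 s.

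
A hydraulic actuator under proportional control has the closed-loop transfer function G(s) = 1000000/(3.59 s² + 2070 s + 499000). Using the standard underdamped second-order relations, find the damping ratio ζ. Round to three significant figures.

ζ ≈ 0.773

Dividing through by 3.59: denominator becomes s² + 576.6 s + 139000.
So ω_n = √139000 = 373 rad/s and ζ = 576.6/(2·373) = 0.773.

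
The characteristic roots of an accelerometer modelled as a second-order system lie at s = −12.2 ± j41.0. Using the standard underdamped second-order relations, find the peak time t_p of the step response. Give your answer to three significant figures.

t_p ≈ 0.0766 s

t_p = π/ω_d with ω_d = 41.0 (the imaginary part), so t_p = 0.0766 s.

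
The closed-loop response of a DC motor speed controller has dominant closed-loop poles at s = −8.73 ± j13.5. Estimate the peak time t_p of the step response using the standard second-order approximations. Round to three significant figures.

t_p ≈ 0.233 s

t_p = π/ω_d with ω_d = 13.5 (the imaginary part), so t_p = 0.233 s.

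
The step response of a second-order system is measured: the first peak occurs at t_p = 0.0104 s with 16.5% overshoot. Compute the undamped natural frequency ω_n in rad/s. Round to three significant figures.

From the overshoot, ζ = −ln(OS)/√(π²+ln²(OS)) = 0.498.
t_p = π/ω_d ⇒ ω_d = 302 rad/s; then ω_n = ω_d/√(1−ζ²) = 348 rad/s.

ω_n ≈ 348 rad/s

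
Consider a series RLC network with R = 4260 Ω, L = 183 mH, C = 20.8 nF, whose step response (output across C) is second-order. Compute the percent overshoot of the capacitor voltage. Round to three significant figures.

%OS ≈ 3.91%

For a series RLC circuit (capacitor voltage as output), ω_n = 1/√(LC) = 1/√(183 mH · 20.8 nF) = 16200 rad/s.
ζ = (R/2)·√(C/L) = (4260/2)·√(20.8 nF/183 mH) = 0.718.
%OS = 100 e^{−πζ/√(1−ζ²)} with ζ = 0.718 gives 3.91%.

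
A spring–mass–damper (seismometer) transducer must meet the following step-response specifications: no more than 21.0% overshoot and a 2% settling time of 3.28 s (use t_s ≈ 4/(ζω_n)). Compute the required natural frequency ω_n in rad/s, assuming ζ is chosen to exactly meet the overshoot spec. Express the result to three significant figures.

ω_n ≈ 2.74 rad/s

ζ = −ln(OS)/√(π² + (ln OS)²). With OS = 0.210, ln OS = −1.561 and ζ = 1.561/3.508 = 0.445.
Then ω_n = 4/(ζ t_s) = 4/(0.445 × 3.28) = 2.74 rad/s.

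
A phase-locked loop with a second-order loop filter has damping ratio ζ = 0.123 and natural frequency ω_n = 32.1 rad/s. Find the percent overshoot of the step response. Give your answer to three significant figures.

For an underdamped second-order system, %OS = 100·exp(−πζ/√(1−ζ²)).
πζ/√(1−ζ²) = π·0.123/√(1−0.0151) = 0.3894, so %OS = 100·e^(−0.3894) = 67.7%.

%OS ≈ 67.7%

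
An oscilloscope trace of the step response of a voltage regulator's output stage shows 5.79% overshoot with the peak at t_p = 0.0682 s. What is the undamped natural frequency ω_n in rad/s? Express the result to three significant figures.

From the overshoot, ζ = −ln(OS)/√(π²+ln²(OS)) = 0.672.
t_p = π/ω_d ⇒ ω_d = 46.1 rad/s; then ω_n = ω_d/√(1−ζ²) = 62.2 rad/s.

ω_n ≈ 62.2 rad/s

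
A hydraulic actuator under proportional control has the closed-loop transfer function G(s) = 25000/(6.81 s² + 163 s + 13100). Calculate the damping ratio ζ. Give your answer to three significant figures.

Dividing through by 6.81: denominator becomes s² + 23.94 s + 1924.
So ω_n = √1924 = 43.9 rad/s and ζ = 23.94/(2·43.9) = 0.273.

ζ ≈ 0.273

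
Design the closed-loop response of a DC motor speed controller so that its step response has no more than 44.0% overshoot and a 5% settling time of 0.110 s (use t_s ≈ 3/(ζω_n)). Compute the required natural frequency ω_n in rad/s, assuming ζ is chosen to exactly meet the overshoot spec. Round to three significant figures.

ω_n ≈ 108 rad/s

Inverting the overshoot relation: ζ = |ln 0.440|/√(π² + ln²0.440) = 0.253.
From t_s ≈ 3/(ζω_n): ω_n = 3/(ζ·t_s) = 3/(0.253·0.110) = 108 rad/s.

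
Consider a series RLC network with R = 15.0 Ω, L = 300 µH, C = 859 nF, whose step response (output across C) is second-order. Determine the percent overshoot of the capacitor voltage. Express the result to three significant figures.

For a series RLC circuit (capacitor voltage as output), ω_n = 1/√(LC) = 1/√(300 µH · 859 nF) = 62300 rad/s.
ζ = (R/2)·√(C/L) = (15.0/2)·√(859 nF/300 µH) = 0.401.
%OS = 100·exp(−πζ/√(1−ζ²)) = 25.2%.

%OS ≈ 25.2%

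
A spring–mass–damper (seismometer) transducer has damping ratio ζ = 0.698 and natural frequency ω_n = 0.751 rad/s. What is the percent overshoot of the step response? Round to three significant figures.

%OS ≈ 4.68%

For an underdamped second-order system, %OS = 100·exp(−πζ/√(1−ζ²)).
πζ/√(1−ζ²) = π·0.698/√(1−0.487) = 3.062, so %OS = 100·e^(−3.062) = 4.68%.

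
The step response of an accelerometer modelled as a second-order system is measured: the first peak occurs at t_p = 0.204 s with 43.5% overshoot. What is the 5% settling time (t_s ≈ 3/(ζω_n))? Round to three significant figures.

ζ from %OS: ζ = |ln 0.435|/√(π²+ln²0.435) = 0.256.
From t_p = π/ω_d, ω_d = π/0.204 = 15.4 rad/s, so ω_n = ω_d/√(1−ζ²) = 15.9 rad/s.
t_s ≈ 3/(ζω_n) = 3/(0.256·15.9) = 0.735 s.

t_s ≈ 0.735 s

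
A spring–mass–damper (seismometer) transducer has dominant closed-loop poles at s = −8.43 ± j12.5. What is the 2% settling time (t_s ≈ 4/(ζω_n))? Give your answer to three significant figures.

t_s ≈ 0.474 s

For poles at −σ ± jω_d, ζω_n = σ = 8.43, so t_s ≈ 4/σ = 0.474 s.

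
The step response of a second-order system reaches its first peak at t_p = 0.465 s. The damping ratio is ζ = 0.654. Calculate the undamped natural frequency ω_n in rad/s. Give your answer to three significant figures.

Peak time t_p = π/ω_d, so ω_d = π/t_p = π/0.465 = 6.76 rad/s.
ω_n = ω_d/√(1−ζ²) = 6.76/√0.572 = 8.93 rad/s.

ω_n ≈ 8.93 rad/s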